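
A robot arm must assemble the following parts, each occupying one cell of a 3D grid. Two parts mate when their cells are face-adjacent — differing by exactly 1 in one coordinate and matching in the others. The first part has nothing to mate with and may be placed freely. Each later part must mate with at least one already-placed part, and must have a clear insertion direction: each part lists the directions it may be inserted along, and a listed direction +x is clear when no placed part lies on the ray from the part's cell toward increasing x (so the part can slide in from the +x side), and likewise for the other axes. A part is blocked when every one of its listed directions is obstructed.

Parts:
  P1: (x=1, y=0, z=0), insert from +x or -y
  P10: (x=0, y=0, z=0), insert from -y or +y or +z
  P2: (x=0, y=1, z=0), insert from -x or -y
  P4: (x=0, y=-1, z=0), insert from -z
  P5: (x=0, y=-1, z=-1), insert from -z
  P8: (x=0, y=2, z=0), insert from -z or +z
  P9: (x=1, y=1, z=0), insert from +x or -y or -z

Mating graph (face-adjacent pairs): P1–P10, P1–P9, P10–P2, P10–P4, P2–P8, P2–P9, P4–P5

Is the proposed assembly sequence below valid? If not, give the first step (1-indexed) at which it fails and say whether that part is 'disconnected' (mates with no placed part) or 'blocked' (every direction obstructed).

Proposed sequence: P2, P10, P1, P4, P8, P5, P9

1. P2@(0, 1, 0) [-x clear] — {P2}
2. P10@(0, 0, 0) [-y clear] — {P10, P2}
3. P1@(1, 0, 0) [+x clear] — {P1, P10, P2}
4. P4@(0, -1, 0) [-z clear] — {P1, P10, P2, P4}
5. P8@(0, 2, 0) [-z clear] — {P1, P10, P2, P4, P8}
6. P5@(0, -1, -1) [-z clear] — {P1, P10, P2, P4, P5, P8}
7. P9@(1, 1, 0) [+x clear] — {P1, P10, P2, P4, P5, P8, P9}

Valid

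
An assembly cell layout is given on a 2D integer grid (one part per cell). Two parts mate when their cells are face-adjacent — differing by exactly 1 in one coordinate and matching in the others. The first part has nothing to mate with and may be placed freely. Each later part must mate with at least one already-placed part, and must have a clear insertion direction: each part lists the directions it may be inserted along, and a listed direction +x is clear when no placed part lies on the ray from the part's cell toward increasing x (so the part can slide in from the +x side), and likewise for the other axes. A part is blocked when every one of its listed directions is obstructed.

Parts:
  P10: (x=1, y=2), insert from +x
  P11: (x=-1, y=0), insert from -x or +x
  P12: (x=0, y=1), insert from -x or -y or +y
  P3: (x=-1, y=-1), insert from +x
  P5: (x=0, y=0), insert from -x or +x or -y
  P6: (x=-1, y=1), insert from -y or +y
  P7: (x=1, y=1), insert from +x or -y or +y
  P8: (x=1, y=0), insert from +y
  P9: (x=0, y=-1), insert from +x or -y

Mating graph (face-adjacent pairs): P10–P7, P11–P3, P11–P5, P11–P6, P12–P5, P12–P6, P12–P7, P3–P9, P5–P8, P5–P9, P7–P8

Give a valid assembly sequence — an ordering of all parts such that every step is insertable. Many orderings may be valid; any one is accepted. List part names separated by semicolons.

P11; P5; P8; P7; P12; P6; P3; P9; P10

1. P11@(-1, 0) [-x clear] — {P11}
2. P5@(0, 0) [+x clear] — {P11, P5}
3. P8@(1, 0) [+y clear] — {P11, P5, P8}
4. P7@(1, 1) [+x clear] — {P11, P5, P7, P8}
5. P12@(0, 1) [-x clear] — {P11, P12, P5, P7, P8}
6. P6@(-1, 1) [+y clear] — {P11, P12, P5, P6, P7, P8}
7. P3@(-1, -1) [+x clear] — {P11, P12, P3, P5, P6, P7, P8}
8. P9@(0, -1) [+x clear] — {P11, P12, P3, P5, P6, P7, P8, P9}
9. P10@(1, 2) [+x clear] — {P10, P11, P12, P3, P5, P6, P7, P8, P9}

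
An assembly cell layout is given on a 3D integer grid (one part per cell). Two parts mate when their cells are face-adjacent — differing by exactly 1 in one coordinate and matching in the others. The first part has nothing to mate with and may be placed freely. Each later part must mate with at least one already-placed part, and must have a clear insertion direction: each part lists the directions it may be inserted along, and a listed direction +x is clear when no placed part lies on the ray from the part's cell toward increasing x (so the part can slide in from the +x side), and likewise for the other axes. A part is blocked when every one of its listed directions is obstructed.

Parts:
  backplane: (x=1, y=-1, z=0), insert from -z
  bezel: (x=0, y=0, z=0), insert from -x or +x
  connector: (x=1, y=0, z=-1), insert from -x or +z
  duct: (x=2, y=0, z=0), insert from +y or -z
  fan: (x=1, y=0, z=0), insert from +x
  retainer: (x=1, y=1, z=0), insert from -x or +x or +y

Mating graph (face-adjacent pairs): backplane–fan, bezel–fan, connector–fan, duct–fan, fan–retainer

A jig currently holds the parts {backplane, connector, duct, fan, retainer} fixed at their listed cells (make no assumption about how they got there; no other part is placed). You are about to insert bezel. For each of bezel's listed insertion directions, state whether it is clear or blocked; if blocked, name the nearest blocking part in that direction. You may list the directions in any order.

-x: ray from bezel(0, 0, 0) has no placed part ⇒ clear
+x: nearest on ray is fan@(1, 0, 0) ⇒ blocked

+x: blocked by fan; -x: clear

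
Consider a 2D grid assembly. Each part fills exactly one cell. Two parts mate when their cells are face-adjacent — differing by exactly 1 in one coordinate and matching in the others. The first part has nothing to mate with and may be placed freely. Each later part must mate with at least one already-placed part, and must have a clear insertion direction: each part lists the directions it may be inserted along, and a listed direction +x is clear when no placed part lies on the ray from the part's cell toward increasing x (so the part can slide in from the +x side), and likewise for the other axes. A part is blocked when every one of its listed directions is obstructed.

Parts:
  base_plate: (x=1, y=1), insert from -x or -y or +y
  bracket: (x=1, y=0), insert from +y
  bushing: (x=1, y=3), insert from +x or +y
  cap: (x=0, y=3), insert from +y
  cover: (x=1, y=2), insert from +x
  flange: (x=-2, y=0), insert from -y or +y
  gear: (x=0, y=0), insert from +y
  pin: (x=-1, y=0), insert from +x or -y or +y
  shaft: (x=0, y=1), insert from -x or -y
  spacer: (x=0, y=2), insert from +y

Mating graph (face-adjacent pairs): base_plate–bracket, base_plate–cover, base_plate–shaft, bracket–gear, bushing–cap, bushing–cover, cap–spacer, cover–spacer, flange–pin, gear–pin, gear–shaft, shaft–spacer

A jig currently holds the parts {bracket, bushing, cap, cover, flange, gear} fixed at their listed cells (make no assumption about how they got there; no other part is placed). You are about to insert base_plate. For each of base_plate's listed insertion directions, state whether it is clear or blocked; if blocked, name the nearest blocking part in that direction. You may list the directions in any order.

-x: ray from base_plate(1, 1) has no placed part ⇒ clear
-y: nearest on ray is bracket@(1, 0) ⇒ blocked
+y: nearest on ray is cover@(1, 2) ⇒ blocked

+y: blocked by cover; -x: clear; -y: blocked by bracket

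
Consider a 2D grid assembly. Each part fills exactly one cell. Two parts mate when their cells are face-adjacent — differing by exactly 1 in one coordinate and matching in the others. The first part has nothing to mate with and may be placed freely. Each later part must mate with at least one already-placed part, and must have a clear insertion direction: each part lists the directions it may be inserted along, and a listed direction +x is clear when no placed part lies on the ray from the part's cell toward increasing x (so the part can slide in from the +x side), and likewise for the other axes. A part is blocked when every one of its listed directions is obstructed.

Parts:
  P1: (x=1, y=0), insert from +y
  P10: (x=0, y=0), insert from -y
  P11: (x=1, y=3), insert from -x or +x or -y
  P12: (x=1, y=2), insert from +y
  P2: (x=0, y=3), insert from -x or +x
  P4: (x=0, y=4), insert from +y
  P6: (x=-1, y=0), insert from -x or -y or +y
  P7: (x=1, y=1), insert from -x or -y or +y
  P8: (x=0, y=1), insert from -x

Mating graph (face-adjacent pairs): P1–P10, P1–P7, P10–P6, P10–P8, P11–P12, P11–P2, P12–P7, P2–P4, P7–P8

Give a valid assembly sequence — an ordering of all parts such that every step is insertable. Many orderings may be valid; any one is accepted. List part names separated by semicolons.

P8; P10; P1; P7; P12; P11; P2; P4; P6

1. P8@(0, 1) [-x clear] — {P8}
2. P10@(0, 0) [-y clear] — {P10, P8}
3. P1@(1, 0) [+y clear] — {P1, P10, P8}
4. P7@(1, 1) [+y clear] — {P1, P10, P7, P8}
5. P12@(1, 2) [+y clear] — {P1, P10, P12, P7, P8}
6. P11@(1, 3) [-x clear] — {P1, P10, P11, P12, P7, P8}
7. P2@(0, 3) [-x clear] — {P1, P10, P11, P12, P2, P7, P8}
8. P4@(0, 4) [+y clear] — {P1, P10, P11, P12, P2, P4, P7, P8}
9. P6@(-1, 0) [-x clear] — {P1, P10, P11, P12, P2, P4, P6, P7, P8}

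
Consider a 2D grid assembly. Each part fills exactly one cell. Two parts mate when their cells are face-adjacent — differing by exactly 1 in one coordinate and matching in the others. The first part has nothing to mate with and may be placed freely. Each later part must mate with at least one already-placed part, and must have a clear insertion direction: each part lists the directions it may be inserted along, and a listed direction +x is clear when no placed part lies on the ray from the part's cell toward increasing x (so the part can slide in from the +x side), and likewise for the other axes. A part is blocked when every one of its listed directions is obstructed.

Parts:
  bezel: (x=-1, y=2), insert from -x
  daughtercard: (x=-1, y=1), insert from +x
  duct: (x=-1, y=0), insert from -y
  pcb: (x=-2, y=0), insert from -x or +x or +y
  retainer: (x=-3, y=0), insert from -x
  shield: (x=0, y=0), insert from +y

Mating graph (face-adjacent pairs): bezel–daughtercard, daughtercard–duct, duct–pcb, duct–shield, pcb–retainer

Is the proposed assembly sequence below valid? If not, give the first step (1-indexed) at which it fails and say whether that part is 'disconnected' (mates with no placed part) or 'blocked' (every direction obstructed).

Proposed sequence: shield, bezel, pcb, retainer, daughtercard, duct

Invalid at step 2 (disconnected)

1. shield@(0, 0) [+y clear] — {shield}
2. bezel@(-1, 2) — no placed neighbour ⇒ disconnected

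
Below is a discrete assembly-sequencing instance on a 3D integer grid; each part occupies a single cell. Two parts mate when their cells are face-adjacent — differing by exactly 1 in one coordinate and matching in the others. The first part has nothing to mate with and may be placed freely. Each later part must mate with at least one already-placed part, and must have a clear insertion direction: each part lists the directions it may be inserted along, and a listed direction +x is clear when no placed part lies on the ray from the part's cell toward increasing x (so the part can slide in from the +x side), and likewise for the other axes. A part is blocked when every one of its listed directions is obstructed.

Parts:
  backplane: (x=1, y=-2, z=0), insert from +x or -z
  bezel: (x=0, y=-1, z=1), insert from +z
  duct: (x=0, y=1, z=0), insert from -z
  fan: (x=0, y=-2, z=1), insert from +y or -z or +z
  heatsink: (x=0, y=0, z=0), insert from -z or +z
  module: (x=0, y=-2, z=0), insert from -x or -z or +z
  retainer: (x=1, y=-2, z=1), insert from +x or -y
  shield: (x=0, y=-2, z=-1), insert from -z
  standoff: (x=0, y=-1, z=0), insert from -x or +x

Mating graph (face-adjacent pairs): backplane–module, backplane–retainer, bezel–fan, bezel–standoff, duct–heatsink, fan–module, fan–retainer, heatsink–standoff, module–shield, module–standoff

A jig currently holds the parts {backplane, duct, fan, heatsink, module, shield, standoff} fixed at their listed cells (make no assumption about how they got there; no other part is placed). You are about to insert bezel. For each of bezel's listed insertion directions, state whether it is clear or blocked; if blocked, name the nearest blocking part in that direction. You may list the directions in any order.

+z: ray from bezel(0, -1, 1) has no placed part ⇒ clear

+z: clear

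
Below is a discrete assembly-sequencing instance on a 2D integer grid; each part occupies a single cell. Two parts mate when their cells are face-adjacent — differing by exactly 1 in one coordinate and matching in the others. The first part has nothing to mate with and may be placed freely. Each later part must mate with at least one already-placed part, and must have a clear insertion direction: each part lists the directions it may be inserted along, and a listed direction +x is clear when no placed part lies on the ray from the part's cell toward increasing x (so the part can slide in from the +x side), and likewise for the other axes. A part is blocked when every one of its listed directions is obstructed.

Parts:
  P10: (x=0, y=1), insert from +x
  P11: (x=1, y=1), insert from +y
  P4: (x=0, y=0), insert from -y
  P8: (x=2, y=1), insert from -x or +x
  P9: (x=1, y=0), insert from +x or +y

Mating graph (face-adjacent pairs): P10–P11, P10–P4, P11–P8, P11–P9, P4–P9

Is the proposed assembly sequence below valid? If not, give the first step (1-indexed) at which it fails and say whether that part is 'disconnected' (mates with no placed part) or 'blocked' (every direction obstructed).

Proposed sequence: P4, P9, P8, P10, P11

Invalid at step 3 (disconnected)

1. P4@(0, 0) [-y clear] — {P4}
2. P9@(1, 0) [+x clear] — {P4, P9}
3. P8@(2, 1) — no placed neighbour ⇒ disconnected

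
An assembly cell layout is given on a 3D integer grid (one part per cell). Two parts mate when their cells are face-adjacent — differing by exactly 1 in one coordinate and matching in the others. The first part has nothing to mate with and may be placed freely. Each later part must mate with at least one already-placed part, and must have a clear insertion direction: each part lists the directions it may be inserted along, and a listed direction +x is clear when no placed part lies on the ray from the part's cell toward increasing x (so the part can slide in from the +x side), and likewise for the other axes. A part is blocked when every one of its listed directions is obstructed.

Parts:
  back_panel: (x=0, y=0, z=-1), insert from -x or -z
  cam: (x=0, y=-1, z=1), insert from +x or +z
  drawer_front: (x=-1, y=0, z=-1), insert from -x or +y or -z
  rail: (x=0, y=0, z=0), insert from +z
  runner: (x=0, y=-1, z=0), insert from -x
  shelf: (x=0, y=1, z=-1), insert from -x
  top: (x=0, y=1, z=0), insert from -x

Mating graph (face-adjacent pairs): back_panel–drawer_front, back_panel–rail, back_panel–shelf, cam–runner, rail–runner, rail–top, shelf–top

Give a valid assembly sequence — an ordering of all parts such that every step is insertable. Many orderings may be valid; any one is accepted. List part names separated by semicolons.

shelf; back_panel; drawer_front; rail; top; runner; cam

1. shelf@(0, 1, -1) [-x clear] — {shelf}
2. back_panel@(0, 0, -1) [-x clear] — {back_panel, shelf}
3. drawer_front@(-1, 0, -1) [-x clear] — {back_panel, drawer_front, shelf}
4. rail@(0, 0, 0) [+z clear] — {back_panel, drawer_front, rail, shelf}
5. top@(0, 1, 0) [-x clear] — {back_panel, drawer_front, rail, shelf, top}
6. runner@(0, -1, 0) [-x clear] — {back_panel, drawer_front, rail, runner, shelf, top}
7. cam@(0, -1, 1) [+x clear] — {back_panel, cam, drawer_front, rail, runner, shelf, top}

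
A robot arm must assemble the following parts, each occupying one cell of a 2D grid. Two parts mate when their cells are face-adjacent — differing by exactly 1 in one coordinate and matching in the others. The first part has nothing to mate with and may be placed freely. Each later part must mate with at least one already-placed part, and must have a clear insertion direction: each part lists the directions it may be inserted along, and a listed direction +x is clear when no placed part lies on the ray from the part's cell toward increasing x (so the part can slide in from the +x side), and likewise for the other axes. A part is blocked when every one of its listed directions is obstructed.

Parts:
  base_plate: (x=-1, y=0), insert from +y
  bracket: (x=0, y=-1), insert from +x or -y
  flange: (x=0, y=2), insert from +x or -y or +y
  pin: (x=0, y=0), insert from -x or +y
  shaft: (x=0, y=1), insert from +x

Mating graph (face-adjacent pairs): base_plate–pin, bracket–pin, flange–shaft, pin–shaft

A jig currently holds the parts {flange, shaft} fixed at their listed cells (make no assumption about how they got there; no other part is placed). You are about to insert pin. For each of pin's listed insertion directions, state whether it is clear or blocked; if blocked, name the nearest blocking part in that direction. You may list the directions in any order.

-x: ray from pin(0, 0) has no placed part ⇒ clear
+y: nearest on ray is shaft@(0, 1) ⇒ blocked

+y: blocked by shaft; -x: clear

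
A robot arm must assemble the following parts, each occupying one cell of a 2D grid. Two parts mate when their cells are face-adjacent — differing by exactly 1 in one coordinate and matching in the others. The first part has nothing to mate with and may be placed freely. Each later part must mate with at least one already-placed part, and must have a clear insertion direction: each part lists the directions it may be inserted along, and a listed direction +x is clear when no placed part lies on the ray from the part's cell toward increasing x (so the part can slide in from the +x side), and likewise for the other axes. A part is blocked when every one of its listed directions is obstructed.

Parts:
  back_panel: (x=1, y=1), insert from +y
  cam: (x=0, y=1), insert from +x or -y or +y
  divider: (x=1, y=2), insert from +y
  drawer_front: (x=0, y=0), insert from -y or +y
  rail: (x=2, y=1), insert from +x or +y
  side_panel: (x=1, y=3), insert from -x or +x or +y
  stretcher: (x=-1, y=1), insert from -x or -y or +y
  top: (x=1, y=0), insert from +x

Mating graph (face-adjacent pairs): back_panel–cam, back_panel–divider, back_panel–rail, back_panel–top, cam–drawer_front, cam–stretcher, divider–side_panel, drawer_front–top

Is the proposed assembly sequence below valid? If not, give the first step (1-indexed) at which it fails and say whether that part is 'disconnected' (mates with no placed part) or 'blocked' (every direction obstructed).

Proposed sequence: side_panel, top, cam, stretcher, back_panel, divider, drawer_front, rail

Invalid at step 2 (disconnected)

1. side_panel@(1, 3) [-x clear] — {side_panel}
2. top@(1, 0) — no placed neighbour ⇒ disconnected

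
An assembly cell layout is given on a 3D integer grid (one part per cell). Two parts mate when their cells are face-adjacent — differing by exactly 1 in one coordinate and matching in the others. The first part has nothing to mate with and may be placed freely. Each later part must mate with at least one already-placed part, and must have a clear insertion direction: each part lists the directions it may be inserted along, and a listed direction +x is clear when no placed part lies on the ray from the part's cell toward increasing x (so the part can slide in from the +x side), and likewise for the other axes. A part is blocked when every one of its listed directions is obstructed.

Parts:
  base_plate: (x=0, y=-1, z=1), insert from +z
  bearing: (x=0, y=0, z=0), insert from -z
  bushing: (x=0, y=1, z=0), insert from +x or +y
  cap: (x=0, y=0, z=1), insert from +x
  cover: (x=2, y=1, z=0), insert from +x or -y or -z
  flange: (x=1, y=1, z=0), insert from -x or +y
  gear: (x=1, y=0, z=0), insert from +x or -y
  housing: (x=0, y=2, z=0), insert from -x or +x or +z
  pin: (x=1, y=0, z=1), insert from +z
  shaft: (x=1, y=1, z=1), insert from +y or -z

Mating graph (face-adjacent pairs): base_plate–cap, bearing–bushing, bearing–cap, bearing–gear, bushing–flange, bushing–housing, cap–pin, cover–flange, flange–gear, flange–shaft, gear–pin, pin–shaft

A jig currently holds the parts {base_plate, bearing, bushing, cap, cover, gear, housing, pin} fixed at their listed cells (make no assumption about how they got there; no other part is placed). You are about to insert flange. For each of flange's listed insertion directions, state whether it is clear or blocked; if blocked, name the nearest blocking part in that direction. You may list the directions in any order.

+y: clear; -x: blocked by bushing

-x: nearest on ray is bushing@(0, 1, 0) ⇒ blocked
+y: ray from flange(1, 1, 0) has no placed part ⇒ clear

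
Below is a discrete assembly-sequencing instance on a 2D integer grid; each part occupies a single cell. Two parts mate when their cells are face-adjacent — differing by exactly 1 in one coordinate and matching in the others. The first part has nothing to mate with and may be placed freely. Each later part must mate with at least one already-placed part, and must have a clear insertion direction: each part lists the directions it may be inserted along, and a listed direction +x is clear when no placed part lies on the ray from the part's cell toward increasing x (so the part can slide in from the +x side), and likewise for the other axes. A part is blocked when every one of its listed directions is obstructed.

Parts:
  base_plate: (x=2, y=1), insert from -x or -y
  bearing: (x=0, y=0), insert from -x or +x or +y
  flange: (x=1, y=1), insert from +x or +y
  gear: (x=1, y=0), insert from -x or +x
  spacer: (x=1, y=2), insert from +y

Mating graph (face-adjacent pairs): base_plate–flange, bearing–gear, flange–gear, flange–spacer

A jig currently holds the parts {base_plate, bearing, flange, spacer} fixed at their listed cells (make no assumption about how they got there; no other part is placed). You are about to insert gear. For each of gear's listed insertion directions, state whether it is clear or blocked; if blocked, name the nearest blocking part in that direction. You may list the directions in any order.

-x: nearest on ray is bearing@(0, 0) ⇒ blocked
+x: ray from gear(1, 0) has no placed part ⇒ clear

+x: clear; -x: blocked by bearing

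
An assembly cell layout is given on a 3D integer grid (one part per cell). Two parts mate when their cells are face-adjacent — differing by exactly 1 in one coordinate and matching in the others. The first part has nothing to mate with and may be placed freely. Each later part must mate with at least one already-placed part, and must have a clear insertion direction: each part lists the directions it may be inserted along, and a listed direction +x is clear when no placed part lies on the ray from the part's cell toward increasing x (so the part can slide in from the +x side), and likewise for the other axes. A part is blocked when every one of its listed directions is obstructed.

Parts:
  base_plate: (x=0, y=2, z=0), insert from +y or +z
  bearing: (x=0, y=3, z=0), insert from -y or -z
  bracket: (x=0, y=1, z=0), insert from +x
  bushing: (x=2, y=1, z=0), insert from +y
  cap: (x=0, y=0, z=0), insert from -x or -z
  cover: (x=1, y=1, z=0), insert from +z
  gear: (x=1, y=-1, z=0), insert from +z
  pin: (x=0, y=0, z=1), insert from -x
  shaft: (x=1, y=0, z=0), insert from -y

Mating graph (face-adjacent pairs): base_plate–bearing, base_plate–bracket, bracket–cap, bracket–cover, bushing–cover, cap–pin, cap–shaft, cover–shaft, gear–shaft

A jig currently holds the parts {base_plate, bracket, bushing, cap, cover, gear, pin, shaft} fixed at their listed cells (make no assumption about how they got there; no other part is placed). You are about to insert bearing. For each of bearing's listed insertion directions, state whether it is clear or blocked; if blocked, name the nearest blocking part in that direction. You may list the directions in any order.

-y: nearest on ray is base_plate@(0, 2, 0) ⇒ blocked
-z: ray from bearing(0, 3, 0) has no placed part ⇒ clear

-y: blocked by base_plate; -z: clear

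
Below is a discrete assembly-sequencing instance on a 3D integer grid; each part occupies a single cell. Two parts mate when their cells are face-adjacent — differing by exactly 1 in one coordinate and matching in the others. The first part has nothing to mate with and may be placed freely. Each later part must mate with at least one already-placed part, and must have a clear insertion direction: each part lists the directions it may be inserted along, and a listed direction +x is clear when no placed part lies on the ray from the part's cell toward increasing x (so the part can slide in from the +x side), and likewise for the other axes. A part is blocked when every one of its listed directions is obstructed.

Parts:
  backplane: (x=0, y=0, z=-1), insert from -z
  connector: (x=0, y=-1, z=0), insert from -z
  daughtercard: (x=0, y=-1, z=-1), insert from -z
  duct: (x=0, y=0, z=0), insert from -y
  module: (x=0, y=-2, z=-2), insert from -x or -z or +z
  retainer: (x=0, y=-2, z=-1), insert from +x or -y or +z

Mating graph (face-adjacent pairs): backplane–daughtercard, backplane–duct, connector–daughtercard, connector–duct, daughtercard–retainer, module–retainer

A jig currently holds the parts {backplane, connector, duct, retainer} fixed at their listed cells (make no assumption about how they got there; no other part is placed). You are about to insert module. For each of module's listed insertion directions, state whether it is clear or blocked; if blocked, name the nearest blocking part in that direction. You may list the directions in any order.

-x: ray from module(0, -2, -2) has no placed part ⇒ clear
-z: ray from module(0, -2, -2) has no placed part ⇒ clear
+z: nearest on ray is retainer@(0, -2, -1) ⇒ blocked

+z: blocked by retainer; -x: clear; -z: clear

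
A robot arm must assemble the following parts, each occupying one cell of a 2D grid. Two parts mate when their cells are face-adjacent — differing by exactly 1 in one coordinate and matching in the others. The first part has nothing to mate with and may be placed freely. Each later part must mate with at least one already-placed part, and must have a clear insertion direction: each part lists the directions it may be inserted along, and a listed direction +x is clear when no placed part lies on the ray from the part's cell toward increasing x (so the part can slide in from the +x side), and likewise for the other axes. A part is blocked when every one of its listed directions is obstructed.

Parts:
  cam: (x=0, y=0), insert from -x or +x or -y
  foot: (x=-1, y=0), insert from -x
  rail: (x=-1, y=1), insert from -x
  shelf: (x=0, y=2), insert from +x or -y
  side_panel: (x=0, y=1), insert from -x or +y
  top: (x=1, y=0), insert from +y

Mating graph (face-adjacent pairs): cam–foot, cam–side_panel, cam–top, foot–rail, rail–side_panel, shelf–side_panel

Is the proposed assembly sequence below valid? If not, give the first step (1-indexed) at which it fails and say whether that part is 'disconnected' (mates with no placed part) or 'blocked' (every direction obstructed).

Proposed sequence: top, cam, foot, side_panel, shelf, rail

1. top@(1, 0) [+y clear] — {top}
2. cam@(0, 0) [-x clear] — {cam, top}
3. foot@(-1, 0) [-x clear] — {cam, foot, top}
4. side_panel@(0, 1) [-x clear] — {cam, foot, side_panel, top}
5. shelf@(0, 2) [+x clear] — {cam, foot, shelf, side_panel, top}
6. rail@(-1, 1) [-x clear] — {cam, foot, rail, shelf, side_panel, top}

Valid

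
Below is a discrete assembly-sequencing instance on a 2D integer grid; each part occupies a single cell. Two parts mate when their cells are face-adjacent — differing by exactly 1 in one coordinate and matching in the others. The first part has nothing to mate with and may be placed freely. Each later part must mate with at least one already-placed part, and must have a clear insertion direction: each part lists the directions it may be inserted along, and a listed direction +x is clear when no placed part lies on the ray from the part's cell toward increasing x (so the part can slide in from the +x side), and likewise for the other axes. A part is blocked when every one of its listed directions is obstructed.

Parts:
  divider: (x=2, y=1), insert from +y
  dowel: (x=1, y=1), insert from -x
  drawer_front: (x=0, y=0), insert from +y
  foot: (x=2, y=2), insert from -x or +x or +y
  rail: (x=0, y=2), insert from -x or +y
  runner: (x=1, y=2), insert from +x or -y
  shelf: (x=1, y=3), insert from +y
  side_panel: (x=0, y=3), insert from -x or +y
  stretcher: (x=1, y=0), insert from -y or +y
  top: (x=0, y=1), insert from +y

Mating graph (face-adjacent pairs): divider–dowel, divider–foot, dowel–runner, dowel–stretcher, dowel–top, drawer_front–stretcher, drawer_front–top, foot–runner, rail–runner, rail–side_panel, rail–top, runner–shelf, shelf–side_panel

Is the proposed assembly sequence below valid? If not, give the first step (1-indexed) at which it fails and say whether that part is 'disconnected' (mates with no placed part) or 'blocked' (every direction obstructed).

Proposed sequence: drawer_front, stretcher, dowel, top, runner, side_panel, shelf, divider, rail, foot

1. drawer_front@(0, 0) [+y clear] — {drawer_front}
2. stretcher@(1, 0) [-y clear] — {drawer_front, stretcher}
3. dowel@(1, 1) [-x clear] — {dowel, drawer_front, stretcher}
4. top@(0, 1) [+y clear] — {dowel, drawer_front, stretcher, top}
5. runner@(1, 2) [+x clear] — {dowel, drawer_front, runner, stretcher, top}
6. side_panel@(0, 3) — no placed neighbour ⇒ disconnected

Invalid at step 6 (disconnected)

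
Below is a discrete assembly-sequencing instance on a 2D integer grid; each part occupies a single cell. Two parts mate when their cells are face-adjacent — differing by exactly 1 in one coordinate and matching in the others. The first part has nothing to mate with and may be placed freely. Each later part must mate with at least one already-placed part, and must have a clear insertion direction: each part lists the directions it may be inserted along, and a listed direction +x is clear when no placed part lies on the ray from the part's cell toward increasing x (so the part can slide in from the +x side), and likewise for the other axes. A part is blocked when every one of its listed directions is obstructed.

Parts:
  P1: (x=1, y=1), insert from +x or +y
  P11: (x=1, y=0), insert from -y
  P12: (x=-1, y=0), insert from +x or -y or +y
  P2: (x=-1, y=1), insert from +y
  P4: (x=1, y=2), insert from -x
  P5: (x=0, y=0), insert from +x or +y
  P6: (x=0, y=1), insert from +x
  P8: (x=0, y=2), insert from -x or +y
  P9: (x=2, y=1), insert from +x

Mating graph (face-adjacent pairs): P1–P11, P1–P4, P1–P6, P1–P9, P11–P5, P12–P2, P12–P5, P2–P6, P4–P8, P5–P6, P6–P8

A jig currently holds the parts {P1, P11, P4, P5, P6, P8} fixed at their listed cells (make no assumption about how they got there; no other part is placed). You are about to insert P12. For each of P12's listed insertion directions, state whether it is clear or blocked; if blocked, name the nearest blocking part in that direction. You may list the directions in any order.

+x: nearest on ray is P5@(0, 0) ⇒ blocked
-y: ray from P12(-1, 0) has no placed part ⇒ clear
+y: ray from P12(-1, 0) has no placed part ⇒ clear

+x: blocked by P5; +y: clear; -y: clear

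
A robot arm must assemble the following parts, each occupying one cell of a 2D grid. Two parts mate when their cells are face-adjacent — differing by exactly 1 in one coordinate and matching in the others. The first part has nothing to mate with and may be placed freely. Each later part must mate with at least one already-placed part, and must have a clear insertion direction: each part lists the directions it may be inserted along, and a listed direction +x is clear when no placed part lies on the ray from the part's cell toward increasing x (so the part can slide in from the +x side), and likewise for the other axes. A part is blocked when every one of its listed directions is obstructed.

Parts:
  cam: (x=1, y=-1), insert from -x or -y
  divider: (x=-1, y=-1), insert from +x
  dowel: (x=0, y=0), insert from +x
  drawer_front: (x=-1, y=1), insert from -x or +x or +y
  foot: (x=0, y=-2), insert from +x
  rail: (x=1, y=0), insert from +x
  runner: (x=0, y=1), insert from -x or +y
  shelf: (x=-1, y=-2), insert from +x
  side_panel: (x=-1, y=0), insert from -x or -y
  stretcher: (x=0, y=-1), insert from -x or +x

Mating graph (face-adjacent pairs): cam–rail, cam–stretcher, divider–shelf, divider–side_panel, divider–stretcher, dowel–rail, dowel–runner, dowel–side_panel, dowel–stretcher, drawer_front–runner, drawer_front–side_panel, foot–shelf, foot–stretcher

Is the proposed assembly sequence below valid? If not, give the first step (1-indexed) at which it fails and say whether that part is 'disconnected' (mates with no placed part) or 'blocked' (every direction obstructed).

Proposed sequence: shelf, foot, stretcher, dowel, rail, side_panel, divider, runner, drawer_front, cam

1. shelf@(-1, -2) [+x clear] — {shelf}
2. foot@(0, -2) [+x clear] — {foot, shelf}
3. stretcher@(0, -1) [-x clear] — {foot, shelf, stretcher}
4. dowel@(0, 0) [+x clear] — {dowel, foot, shelf, stretcher}
5. rail@(1, 0) [+x clear] — {dowel, foot, rail, shelf, stretcher}
6. side_panel@(-1, 0) [-x clear] — {dowel, foot, rail, shelf, side_panel, stretcher}
7. divider@(-1, -1) — +x all obstructed ⇒ blocked

Invalid at step 7 (blocked)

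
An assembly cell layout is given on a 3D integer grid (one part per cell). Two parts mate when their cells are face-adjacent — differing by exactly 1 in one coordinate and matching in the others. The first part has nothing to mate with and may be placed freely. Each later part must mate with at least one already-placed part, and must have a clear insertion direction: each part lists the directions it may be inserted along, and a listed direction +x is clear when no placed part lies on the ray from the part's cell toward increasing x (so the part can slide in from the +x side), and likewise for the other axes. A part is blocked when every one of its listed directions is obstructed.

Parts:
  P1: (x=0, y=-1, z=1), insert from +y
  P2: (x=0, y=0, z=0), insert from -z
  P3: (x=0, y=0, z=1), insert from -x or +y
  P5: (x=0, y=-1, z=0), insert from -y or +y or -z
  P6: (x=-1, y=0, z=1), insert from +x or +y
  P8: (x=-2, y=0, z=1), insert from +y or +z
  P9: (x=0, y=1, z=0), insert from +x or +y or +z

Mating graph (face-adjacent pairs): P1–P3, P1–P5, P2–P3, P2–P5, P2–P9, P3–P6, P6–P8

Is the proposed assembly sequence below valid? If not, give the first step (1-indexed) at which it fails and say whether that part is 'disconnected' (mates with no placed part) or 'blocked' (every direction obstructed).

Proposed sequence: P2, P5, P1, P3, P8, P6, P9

Invalid at step 5 (disconnected)

1. P2@(0, 0, 0) [-z clear] — {P2}
2. P5@(0, -1, 0) [-y clear] — {P2, P5}
3. P1@(0, -1, 1) [+y clear] — {P1, P2, P5}
4. P3@(0, 0, 1) [-x clear] — {P1, P2, P3, P5}
5. P8@(-2, 0, 1) — no placed neighbour ⇒ disconnected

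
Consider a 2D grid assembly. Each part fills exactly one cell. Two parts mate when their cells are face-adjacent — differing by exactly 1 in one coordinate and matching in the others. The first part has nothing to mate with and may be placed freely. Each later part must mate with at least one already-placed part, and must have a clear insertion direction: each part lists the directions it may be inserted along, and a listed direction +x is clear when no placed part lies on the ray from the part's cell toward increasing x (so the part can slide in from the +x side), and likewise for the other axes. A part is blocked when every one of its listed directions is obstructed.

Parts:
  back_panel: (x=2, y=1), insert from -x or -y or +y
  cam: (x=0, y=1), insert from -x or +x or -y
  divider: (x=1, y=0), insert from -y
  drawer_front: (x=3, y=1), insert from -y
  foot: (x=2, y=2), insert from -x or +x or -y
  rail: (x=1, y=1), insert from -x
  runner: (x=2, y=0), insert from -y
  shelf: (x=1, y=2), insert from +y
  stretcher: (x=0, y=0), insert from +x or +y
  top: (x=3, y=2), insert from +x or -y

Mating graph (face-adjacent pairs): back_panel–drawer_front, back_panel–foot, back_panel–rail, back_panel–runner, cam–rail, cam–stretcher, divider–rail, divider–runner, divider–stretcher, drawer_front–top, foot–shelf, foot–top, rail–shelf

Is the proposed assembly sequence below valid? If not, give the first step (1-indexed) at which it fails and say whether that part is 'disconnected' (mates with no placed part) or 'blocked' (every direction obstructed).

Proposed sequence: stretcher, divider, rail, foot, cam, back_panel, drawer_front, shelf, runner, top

1. stretcher@(0, 0) [+x clear] — {stretcher}
2. divider@(1, 0) [-y clear] — {divider, stretcher}
3. rail@(1, 1) [-x clear] — {divider, rail, stretcher}
4. foot@(2, 2) — no placed neighbour ⇒ disconnected

Invalid at step 4 (disconnected)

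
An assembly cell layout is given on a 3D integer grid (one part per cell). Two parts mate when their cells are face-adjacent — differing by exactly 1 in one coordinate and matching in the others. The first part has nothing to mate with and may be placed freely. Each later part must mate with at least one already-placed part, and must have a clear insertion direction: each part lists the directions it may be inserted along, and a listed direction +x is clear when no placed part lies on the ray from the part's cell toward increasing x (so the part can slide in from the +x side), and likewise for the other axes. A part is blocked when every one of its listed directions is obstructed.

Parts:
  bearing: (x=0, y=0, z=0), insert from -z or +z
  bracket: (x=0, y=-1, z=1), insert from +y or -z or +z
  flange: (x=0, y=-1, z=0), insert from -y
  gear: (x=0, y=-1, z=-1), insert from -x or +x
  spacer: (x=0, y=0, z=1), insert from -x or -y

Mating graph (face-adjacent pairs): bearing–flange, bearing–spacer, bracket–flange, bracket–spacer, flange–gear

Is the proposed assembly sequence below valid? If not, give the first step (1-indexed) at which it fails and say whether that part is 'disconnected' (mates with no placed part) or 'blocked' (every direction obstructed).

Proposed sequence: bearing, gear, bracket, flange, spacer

1. bearing@(0, 0, 0) [-z clear] — {bearing}
2. gear@(0, -1, -1) — no placed neighbour ⇒ disconnected

Invalid at step 2 (disconnected)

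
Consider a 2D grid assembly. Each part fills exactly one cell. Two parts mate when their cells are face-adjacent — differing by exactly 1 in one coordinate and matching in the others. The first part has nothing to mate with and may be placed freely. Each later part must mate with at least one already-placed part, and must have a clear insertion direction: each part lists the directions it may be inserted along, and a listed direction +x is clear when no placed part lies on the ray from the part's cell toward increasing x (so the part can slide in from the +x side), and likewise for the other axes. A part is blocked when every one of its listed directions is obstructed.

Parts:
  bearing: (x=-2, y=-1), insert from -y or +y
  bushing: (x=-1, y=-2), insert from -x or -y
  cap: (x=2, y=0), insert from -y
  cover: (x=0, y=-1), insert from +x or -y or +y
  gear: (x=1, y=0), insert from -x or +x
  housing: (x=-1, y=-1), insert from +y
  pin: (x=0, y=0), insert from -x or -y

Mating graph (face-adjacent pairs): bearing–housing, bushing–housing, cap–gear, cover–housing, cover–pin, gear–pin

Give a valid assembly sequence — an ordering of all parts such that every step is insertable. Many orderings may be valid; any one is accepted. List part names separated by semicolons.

1. housing@(-1, -1) [+y clear] — {housing}
2. bearing@(-2, -1) [-y clear] — {bearing, housing}
3. bushing@(-1, -2) [-x clear] — {bearing, bushing, housing}
4. cover@(0, -1) [+x clear] — {bearing, bushing, cover, housing}
5. pin@(0, 0) [-x clear] — {bearing, bushing, cover, housing, pin}
6. gear@(1, 0) [+x clear] — {bearing, bushing, cover, gear, housing, pin}
7. cap@(2, 0) [-y clear] — {bearing, bushing, cap, cover, gear, housing, pin}

housing; bearing; bushing; cover; pin; gear; cap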